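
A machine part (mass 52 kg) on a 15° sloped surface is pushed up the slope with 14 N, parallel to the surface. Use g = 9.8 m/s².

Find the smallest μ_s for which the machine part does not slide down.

N = m g cos θ = 492.2 N.
Friction must make up the shortfall along the incline: f = m g sin θ − P = 131.9 − 14 = 117.9 N.
At the threshold f = μ_s N, so μ_s,min = 117.9/492.2 = 0.24.

μ_s,min ≈ 0.24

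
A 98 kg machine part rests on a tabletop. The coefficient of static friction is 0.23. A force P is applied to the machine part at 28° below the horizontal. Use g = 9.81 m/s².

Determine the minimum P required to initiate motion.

N = m g + P sin α (the push presses the machine part into the tabletop).
At impending slip, P cos α = μ_s N = μ_s (m g + P sin α).
Solving: P (cos α − μ_s sin α) = μ_s m g → P = 0.23×961/(cos 28° − 0.23 sin 28°) = 221/0.775 = 285 N.

P ≈ 285 N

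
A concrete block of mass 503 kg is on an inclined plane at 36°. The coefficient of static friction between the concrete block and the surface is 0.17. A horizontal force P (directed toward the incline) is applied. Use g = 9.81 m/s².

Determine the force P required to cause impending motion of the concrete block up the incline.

At impending motion up the slope, friction acts down-slope at its limit: f = μ_s N.
Perpendicular to the incline: N = m g cos θ + P sin θ.
Along the incline: P cos θ = m g sin θ + μ_s N = m g sin θ + μ_s (m g cos θ + P sin θ).
Solving, P (cos θ − μ_s sin θ) = m g (sin θ + μ_s cos θ), so P = 503×9.81×(sin 36° + 0.17 cos 36°)/(cos 36° − 0.17 sin 36°) = 4930×0.7253/0.7091 = 5050 N.

P ≈ 5050 N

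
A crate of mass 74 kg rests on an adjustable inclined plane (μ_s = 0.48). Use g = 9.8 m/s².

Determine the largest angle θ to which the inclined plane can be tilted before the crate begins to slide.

θ_max ≈ 25.6°

At the slip threshold, m g sin θ = μ_s · m g cos θ, so tan θ = μ_s.
θ_max = arctan(0.48) = 25.6°.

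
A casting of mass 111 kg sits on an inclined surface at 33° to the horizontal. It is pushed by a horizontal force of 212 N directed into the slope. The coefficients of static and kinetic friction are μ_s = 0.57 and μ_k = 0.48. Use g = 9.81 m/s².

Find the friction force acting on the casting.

The horizontal push has a component P sin θ into the surface, so N = m g cos θ + P sin θ = 913.2 + 115.5 = 1029 N.
Parallel to the incline: P cos θ − m g sin θ = 177.8 − 593.1 = -415.3 N; the friction needed to balance this is 415.3 N acting up the slope.
The limit of static friction is μ_s N = 586.4 N.
Since 415.3 N is within the 586.4 N limit, the casting stays put and friction is exactly 415 N.

f ≈ 415 N (up the incline)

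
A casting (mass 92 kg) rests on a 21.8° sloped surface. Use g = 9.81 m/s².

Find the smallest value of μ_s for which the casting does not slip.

μ_s,min ≈ 0.4

At the slip threshold m g sin θ = μ_s m g cos θ, so μ_s,min = tan θ.
μ_s,min = tan 21.8° = 0.4.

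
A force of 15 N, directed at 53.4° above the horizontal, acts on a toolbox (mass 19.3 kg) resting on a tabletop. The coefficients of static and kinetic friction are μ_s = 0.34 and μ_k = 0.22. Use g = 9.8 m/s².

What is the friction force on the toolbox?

N = m g − P sin α = 189.1 − 15×sin 53.4° = 177.1 N.
Horizontally, friction must balance P cos α = 8.943 N.
The static-friction limit is μ_s N = 60.21 N.
Since 8.943 N does not exceed the limit, the toolbox stays at rest and f = 8.94 N.

f ≈ 8.94 N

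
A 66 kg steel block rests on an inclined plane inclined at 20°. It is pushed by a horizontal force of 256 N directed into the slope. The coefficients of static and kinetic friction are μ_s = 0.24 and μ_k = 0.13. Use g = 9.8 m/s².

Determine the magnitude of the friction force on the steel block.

The horizontal push has a component P sin θ into the surface, so N = m g cos θ + P sin θ = 607.8 + 87.56 = 695.4 N.
Along the incline, the net driving force (taking up-slope positive) is P cos θ − m g sin θ = 240.6 − 221.2 = 19.34 N, so equilibrium requires friction f = -19.34 N (down-slope).
The limit of static friction is μ_s N = 166.9 N.
Since 19.34 N is within the 166.9 N limit, the steel block stays put and friction is exactly 19.3 N.

f ≈ 19.3 N (down the incline)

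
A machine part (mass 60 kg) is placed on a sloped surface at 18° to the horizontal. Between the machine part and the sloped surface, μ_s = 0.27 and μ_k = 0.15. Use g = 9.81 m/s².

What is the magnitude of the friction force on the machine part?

f ≈ 84 N (up the incline)

Perpendicular to the surface, N = m g cos θ = 60·9.81·cos 18° = 559.8 N.
Along the slope the weight component is m g sin θ = 181.9 N; friction must supply exactly this, acting up-slope.
Static friction can supply at most μ_s N = 151.1 N.
|181.9| exceeds 151.1 N, so the machine part slips down-slope; friction is kinetic, f = μ_k N = 0.15×559.8 = 84 N.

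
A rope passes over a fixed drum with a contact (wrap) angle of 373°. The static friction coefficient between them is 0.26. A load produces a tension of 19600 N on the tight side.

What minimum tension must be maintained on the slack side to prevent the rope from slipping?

T_min ≈ 3610 N

Capstan equation at impending slip: T_tight/T_slack = e^{μβ}.
β = 373° = 6.51 rad; e^{μβ} = e^{0.26×6.51} = 5.434.
T_slack = T_tight / e^{μβ} = 19600 / 5.434 = 3610 N.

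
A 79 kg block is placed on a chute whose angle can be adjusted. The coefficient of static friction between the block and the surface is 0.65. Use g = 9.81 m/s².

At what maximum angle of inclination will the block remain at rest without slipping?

θ_max ≈ 33°

At the slip threshold, m g sin θ = μ_s · m g cos θ, so tan θ = μ_s.
θ_max = arctan(0.65) = 33°.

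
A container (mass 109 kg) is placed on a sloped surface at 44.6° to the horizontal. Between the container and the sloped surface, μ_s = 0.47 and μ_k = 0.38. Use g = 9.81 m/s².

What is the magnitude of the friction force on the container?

f ≈ 289 N (up the incline)

Perpendicular to the surface, N = m g cos θ = 109·9.81·cos 44.6° = 761.4 N.
Along the slope the weight component is m g sin θ = 750.8 N; friction must supply exactly this, acting up-slope.
Static friction can supply at most μ_s N = 357.8 N.
Since |750.8| > 357.8 N, static friction cannot hold it; the container slides down the incline and kinetic friction applies: f = μ_k N = 0.38 × 761.4 = 289 N.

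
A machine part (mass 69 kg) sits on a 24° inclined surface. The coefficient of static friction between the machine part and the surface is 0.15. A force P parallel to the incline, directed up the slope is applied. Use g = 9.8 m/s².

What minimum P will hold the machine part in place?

P_min ≈ 182 N

The machine part tends to slide down (tan θ > μ_s), so at the point of impending slip friction acts up-slope at its limit: f = μ_s N.
P is parallel to the surface, so N = m g cos θ = 618 N.
Along the incline: P + μ_s N = m g sin θ, so P = 275 − 0.15×618 = 182 N.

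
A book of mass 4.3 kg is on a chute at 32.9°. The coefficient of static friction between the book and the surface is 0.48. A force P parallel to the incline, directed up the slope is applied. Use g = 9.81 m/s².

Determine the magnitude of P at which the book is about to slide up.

P ≈ 39.9 N

At impending motion up the slope, friction acts down-slope at its limit: f = μ_s N.
P is parallel to the surface, so N = m g cos θ = 35.4 N.
Along the incline: P = m g sin θ + μ_s N = 22.9 + 0.48×35.4 = 39.9 N.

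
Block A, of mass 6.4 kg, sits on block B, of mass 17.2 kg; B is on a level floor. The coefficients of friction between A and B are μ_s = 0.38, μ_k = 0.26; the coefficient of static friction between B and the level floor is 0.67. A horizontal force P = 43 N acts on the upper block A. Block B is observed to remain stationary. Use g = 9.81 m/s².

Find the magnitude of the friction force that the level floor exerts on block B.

Between the blocks, N₁ = m_A g = 62.78 N.
So the A–B interface can sustain at most μ_s N₁ = 23.86 N of static friction.
P = 43 N exceeds that limit, so A slips over B and the interface friction becomes kinetic: f₁ = μ_k N₁ = 0.26×62.78 = 16.3 N.
B experiences an equal 16.3 N forward from A (third law). B is in equilibrium, so the floor supplies f₂ = 16.3 N of static friction (limit μ_s(m_A+m_B)g = 155.1 N, not exceeded).

f ≈ 16.3 N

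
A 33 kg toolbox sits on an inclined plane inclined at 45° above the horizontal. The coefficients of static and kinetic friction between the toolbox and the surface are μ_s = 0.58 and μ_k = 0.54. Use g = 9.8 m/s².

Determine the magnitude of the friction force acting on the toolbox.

Normal force: N = m g cos θ = 33 × 9.8 × cos 45° = 228.7 N.
For equilibrium along the incline, friction must balance the weight component: f = m g sin θ = 228.7 N up the slope.
Static friction can supply at most μ_s N = 132.6 N.
|228.7| exceeds 132.6 N, so the toolbox slips down-slope; friction is kinetic, f = μ_k N = 0.54×228.7 = 123 N.

f ≈ 123 N (up the incline)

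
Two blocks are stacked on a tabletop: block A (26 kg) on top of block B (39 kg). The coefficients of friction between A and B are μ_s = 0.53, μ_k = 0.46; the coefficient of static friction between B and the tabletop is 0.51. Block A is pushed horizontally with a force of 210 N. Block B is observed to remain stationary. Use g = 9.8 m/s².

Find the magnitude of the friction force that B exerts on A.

f ≈ 117 N

The normal force B exerts on A is simply A's weight, N₁ = 254.8 N.
So the A–B interface can sustain at most μ_s N₁ = 135 N of static friction.
Since P = 210 N > 135 N, A slides on B; the A–B friction is kinetic: f₁ = μ_k N₁ = 0.46×254.8 = 117 N.
B experiences an equal 117 N forward from A (third law). B is in equilibrium, so the floor supplies f₂ = 117 N of static friction (limit μ_s(m_A+m_B)g = 324.9 N, not exceeded).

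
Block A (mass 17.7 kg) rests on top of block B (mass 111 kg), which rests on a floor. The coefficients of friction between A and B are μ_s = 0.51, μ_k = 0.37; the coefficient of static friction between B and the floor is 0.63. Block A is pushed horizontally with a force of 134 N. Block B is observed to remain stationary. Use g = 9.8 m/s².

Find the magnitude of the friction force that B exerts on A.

The normal force B exerts on A is simply A's weight, N₁ = 173.5 N.
So the A–B interface can sustain at most μ_s N₁ = 88.46 N of static friction.
P = 134 N exceeds that limit, so A slips over B and the interface friction becomes kinetic: f₁ = μ_k N₁ = 0.37×173.5 = 64.2 N.
B experiences an equal 64.2 N forward from A (third law). B is in equilibrium, so the floor supplies f₂ = 64.2 N of static friction (limit μ_s(m_A+m_B)g = 794.6 N, not exceeded).

f ≈ 64.2 N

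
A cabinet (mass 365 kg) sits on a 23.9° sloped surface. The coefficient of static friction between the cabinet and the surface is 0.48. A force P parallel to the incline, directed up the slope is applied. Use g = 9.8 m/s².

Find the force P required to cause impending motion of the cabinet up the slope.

P ≈ 3020 N

At impending motion up the slope, friction acts down-slope at its limit: f = μ_s N.
P is parallel to the surface, so N = m g cos θ = 3270 N.
Along the incline: P = m g sin θ + μ_s N = 1450 + 0.48×3270 = 3020 N.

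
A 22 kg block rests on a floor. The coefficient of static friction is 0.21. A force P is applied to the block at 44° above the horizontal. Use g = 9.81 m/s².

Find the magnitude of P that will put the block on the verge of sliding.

P ≈ 52.4 N

N = m g − P sin α (the pull lifts the block).
At impending slip, P cos α = μ_s N = μ_s (m g − P sin α).
Solving: P (cos α + μ_s sin α) = μ_s m g → P = 0.21×216/(cos 44° + 0.21 sin 44°) = 45.3/0.8652 = 52.4 N.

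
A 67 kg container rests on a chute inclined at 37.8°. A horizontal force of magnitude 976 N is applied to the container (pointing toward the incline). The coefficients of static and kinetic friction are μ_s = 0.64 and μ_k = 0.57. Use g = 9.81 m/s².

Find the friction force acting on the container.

Resolve perpendicular to the incline: N = m g cos θ + P sin θ = 67×9.81×cos 37.8° + 976×sin 37.8° = 1118 N.
Parallel to the incline: P cos θ − m g sin θ = 771.2 − 402.8 = 368.3 N; the friction needed to balance this is 368.3 N acting down the slope.
Maximum static friction: μ_s N = 0.64 × 1118 = 715.2 N.
Since 368.3 N is within the 715.2 N limit, the container stays put and friction is exactly 368 N.

f ≈ 368 N (down the incline)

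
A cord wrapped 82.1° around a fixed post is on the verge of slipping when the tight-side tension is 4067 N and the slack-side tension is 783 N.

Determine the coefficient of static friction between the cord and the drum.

μ ≈ 1.15

T₂/T₁ = e^{μβ} → μ = ln(T₂/T₁)/β.
β = 82.1° = 1.433 rad.
μ = ln(4067/783)/1.433 = ln(5.194)/1.433 = 1.15.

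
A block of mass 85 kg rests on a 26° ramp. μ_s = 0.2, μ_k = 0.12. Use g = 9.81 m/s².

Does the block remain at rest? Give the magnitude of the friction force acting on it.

N = m g cos θ = 749 N.
Down-slope weight component: m g sin θ = 366 N.
μ_s N = 150 N.
366 > 150 N, so it slides; kinetic friction f = μ_k N = 0.12×749 = 89.9 N.

f ≈ 89.9 N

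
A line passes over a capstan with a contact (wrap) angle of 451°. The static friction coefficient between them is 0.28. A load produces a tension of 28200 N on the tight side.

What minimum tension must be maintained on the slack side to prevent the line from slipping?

Capstan equation at impending slip: T_tight/T_slack = e^{μβ}.
β = 451° = 7.871 rad; e^{μβ} = e^{0.28×7.871} = 9.061.
T_slack = T_tight / e^{μβ} = 28200 / 9.061 = 3110 N.

T_min ≈ 3110 N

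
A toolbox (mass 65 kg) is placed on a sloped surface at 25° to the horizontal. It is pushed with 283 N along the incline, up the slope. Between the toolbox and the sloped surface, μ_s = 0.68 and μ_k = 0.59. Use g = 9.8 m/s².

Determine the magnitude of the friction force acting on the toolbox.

f ≈ 13.8 N (down the incline)

Normal force: N = m g cos θ = 65 × 9.8 × cos 25° = 577.3 N.
Parallel to the incline, ΣF = 0 gives f = m g sin θ − P = 269.2 − 283 = -13.79 N (up-slope positive).
Maximum static friction available: μ_s N = 0.68 × 577.3 = 392.6 N.
Since |-13.79| ≤ 392.6 N, static friction is sufficient; f equals the required value, not μ_s N.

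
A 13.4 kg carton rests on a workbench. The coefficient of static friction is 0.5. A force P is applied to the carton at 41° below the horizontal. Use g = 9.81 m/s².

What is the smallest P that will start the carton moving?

N = m g + P sin α (the push presses the carton into the workbench).
At impending slip, P cos α = μ_s N = μ_s (m g + P sin α).
Solving: P (cos α − μ_s sin α) = μ_s m g → P = 0.5×131/(cos 41° − 0.5 sin 41°) = 65.7/0.4267 = 154 N.

P ≈ 154 N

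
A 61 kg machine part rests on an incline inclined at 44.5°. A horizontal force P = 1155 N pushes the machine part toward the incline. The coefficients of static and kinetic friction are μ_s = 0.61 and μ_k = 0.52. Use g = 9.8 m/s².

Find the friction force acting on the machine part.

Normal direction: N = m g cos θ + P sin θ = 1236 N.
Along the incline, the net driving force (taking up-slope positive) is P cos θ − m g sin θ = 823.8 − 419 = 404.8 N, so equilibrium requires friction f = -404.8 N (down-slope).
Maximum static friction: μ_s N = 0.61 × 1236 = 753.9 N.
Since 404.8 N is within the 753.9 N limit, the machine part stays put and friction is exactly 405 N.

f ≈ 405 N (down the incline)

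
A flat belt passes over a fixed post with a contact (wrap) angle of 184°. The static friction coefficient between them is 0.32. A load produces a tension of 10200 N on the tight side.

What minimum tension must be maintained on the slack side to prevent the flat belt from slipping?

Capstan equation at impending slip: T_tight/T_slack = e^{μβ}.
β = 184° = 3.211 rad; e^{μβ} = e^{0.32×3.211} = 2.794.
T_slack = T_tight / e^{μβ} = 10200 / 2.794 = 3650 N.

T_min ≈ 3650 N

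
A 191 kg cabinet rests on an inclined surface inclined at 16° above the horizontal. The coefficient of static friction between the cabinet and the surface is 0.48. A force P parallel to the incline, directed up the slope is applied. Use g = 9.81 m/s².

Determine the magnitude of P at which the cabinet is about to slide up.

At impending motion up the slope, friction acts down-slope at its limit: f = μ_s N.
P is parallel to the surface, so N = m g cos θ = 1800 N.
Along the incline: P = m g sin θ + μ_s N = 516 + 0.48×1800 = 1380 N.

P ≈ 1380 N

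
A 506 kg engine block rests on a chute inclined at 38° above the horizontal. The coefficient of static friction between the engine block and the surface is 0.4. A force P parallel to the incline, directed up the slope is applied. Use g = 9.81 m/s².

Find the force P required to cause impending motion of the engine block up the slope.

At impending motion up the slope, friction acts down-slope at its limit: f = μ_s N.
P is parallel to the surface, so N = m g cos θ = 3910 N.
Along the incline: P = m g sin θ + μ_s N = 3060 + 0.4×3910 = 4620 N.

P ≈ 4620 N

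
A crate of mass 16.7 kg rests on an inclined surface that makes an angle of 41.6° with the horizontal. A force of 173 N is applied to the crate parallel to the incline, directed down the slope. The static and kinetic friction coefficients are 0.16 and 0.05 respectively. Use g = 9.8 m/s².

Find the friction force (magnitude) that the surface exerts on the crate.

f ≈ 6.12 N (up the incline)

Perpendicular to the surface, N = m g cos θ = 16.7·9.8·cos 41.6° = 122.4 N.
For equilibrium along the incline the friction force must supply f = m g sin θ + P = 108.7 + 173 = 281.7 N (positive meaning up-slope).
Static friction can supply at most μ_s N = 19.58 N.
Since |281.7| > 19.58 N, static friction cannot hold it; the crate slides down the incline and kinetic friction applies: f = μ_k N = 0.05 × 122.4 = 6.12 N.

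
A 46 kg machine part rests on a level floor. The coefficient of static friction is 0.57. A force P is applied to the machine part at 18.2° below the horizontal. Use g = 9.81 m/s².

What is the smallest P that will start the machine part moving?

N = m g + P sin α (the push presses the machine part into the level floor).
At impending slip, P cos α = μ_s N = μ_s (m g + P sin α).
Solving: P (cos α − μ_s sin α) = μ_s m g → P = 0.57×451/(cos 18.2° − 0.57 sin 18.2°) = 257/0.7719 = 333 N.

P ≈ 333 N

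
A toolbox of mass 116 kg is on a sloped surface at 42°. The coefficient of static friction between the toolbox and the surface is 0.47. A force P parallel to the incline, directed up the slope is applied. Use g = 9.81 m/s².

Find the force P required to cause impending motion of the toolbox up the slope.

At impending motion up the slope, friction acts down-slope at its limit: f = μ_s N.
P is parallel to the surface, so N = m g cos θ = 846 N.
Along the incline: P = m g sin θ + μ_s N = 761 + 0.47×846 = 1160 N.

P ≈ 1160 N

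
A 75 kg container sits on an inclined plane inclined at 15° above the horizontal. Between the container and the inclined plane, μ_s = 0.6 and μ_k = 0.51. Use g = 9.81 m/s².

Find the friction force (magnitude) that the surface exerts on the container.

Normal force: N = m g cos θ = 75 × 9.81 × cos 15° = 710.7 N.
Along the slope the weight component is m g sin θ = 190.4 N; friction must supply exactly this, acting up-slope.
The static-friction ceiling is μ_s N = 0.6 × 710.7 = 426.4 N.
Since |190.4| ≤ 426.4 N, no slip — friction simply equals what equilibrium demands.

f ≈ 190 N (up the incline)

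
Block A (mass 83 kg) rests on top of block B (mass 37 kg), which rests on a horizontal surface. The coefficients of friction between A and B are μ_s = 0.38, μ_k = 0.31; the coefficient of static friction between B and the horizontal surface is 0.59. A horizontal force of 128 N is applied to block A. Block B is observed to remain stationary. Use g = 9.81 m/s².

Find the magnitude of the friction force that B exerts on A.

Normal force at the A–B interface: N₁ = m_A g = 814.2 N.
So the A–B interface can sustain at most μ_s N₁ = 309.4 N of static friction.
P = 128 N is within that limit, so A and B move together (both at rest); the A–B friction is simply f₁ = P = 128 N.
By Newton's third law B feels 128 N forward from A. With B stationary, the floor's static friction on B balances it: f₂ = 128 N (well within μ_s(m_A+m_B)g = 694.5 N).

f ≈ 128 N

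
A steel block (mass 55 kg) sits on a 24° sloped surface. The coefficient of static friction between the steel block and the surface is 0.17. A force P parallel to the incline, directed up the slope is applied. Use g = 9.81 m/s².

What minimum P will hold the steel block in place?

The steel block tends to slide down (tan θ > μ_s), so at the point of impending slip friction acts up-slope at its limit: f = μ_s N.
P is parallel to the surface, so N = m g cos θ = 493 N.
Along the incline: P + μ_s N = m g sin θ, so P = 219 − 0.17×493 = 136 N.

P_min ≈ 136 N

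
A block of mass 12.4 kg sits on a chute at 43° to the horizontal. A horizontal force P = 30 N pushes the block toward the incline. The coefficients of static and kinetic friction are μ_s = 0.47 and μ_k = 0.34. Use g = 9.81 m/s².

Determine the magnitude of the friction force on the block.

Normal direction: N = m g cos θ + P sin θ = 109.4 N.
Along the incline, the net driving force (taking up-slope positive) is P cos θ − m g sin θ = 21.94 − 82.96 = -61.02 N, so equilibrium requires friction f = 61.02 N (up-slope).
Maximum static friction: μ_s N = 0.47 × 109.4 = 51.43 N.
The required 61.02 N exceeds the static limit, so the block slides down-slope and f = μ_k N = 0.34×109.4 = 37.2 N.

f ≈ 37.2 N (up the incline)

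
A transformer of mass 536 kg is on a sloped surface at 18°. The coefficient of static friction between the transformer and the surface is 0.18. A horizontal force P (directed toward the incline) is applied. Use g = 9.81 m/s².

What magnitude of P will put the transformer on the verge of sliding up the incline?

P ≈ 2820 N

At impending motion up the slope, friction acts down-slope at its limit: f = μ_s N.
Perpendicular to the incline: N = m g cos θ + P sin θ.
Along the incline: P cos θ = m g sin θ + μ_s N = m g sin θ + μ_s (m g cos θ + P sin θ).
Solving, P (cos θ − μ_s sin θ) = m g (sin θ + μ_s cos θ), so P = 536×9.81×(sin 18° + 0.18 cos 18°)/(cos 18° − 0.18 sin 18°) = 5260×0.4802/0.8954 = 2820 N.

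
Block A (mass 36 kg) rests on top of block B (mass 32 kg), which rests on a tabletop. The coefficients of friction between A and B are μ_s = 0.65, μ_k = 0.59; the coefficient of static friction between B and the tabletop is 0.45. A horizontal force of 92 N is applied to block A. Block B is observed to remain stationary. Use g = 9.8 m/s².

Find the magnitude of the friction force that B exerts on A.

Between the blocks, N₁ = m_A g = 352.8 N.
Maximum static friction on A from B: μ_s N₁ = 0.65×352.8 = 229.3 N.
Since P = 92 N ≤ 229.3 N, A does not slip on B; friction on A equals P = 92 N.
By Newton's third law B feels 92 N forward from A. With B stationary, the floor's static friction on B balances it: f₂ = 92 N (well within μ_s(m_A+m_B)g = 299.9 N).

f ≈ 92 N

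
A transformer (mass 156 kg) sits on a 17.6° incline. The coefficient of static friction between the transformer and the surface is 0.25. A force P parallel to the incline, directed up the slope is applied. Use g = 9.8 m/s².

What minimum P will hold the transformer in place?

P_min ≈ 98 N

The transformer tends to slide down (tan θ > μ_s), so at the point of impending slip friction acts up-slope at its limit: f = μ_s N.
P is parallel to the surface, so N = m g cos θ = 1460 N.
Along the incline: P + μ_s N = m g sin θ, so P = 462 − 0.25×1460 = 98 N.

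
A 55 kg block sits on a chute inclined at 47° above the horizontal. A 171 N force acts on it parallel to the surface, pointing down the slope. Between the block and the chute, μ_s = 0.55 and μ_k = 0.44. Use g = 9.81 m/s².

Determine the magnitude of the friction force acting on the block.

Perpendicular to the surface, N = m g cos θ = 55·9.81·cos 47° = 368 N.
For equilibrium along the incline the friction force must supply f = m g sin θ + P = 394.6 + 171 = 565.6 N (positive meaning up-slope).
Static friction can supply at most μ_s N = 202.4 N.
Since |565.6| > 202.4 N, static friction cannot hold it; the block slides down the incline and kinetic friction applies: f = μ_k N = 0.44 × 368 = 162 N.

f ≈ 162 N (up the incline)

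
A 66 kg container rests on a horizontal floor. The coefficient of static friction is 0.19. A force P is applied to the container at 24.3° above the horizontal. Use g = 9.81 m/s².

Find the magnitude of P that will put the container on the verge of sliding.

N = m g − P sin α (the pull lifts the container).
At impending slip, P cos α = μ_s N = μ_s (m g − P sin α).
Solving: P (cos α + μ_s sin α) = μ_s m g → P = 0.19×647/(cos 24.3° + 0.19 sin 24.3°) = 123/0.9896 = 124 N.

P ≈ 124 N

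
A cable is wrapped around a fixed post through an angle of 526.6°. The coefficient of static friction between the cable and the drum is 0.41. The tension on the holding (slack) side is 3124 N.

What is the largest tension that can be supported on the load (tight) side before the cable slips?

At impending slip the capstan equation gives T₂/T₁ = e^{μβ} with β in radians.
β = 526.6° × π/180 = 9.191 rad.
e^{μβ} = e^{0.41×9.191} = 43.31.
T₂ = T₁ · e^{μβ} = 3124 × 43.31 = 135000 N.

T_max ≈ 135000 N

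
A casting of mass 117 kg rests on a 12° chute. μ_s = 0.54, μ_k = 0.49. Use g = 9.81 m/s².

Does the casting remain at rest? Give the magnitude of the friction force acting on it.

f ≈ 239 N

N = m g cos θ = 1120 N.
Down-slope weight component: m g sin θ = 239 N.
μ_s N = 606 N.
239 ≤ 606 N, so it stays put; friction = 239 N.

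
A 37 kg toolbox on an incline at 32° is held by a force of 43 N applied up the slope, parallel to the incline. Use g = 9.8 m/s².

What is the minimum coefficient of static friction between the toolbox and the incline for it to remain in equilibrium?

N = m g cos θ = 307.5 N.
Friction must make up the shortfall along the incline: f = m g sin θ − P = 192.1 − 43 = 149.1 N.
At the threshold f = μ_s N, so μ_s,min = 149.1/307.5 = 0.485.

μ_s,min ≈ 0.485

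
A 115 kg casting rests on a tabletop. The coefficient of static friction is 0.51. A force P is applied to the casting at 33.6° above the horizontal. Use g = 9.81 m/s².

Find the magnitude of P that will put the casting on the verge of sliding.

P ≈ 516 N

N = m g − P sin α (the pull lifts the casting).
At impending slip, P cos α = μ_s N = μ_s (m g − P sin α).
Solving: P (cos α + μ_s sin α) = μ_s m g → P = 0.51×1130/(cos 33.6° + 0.51 sin 33.6°) = 575/1.115 = 516 N.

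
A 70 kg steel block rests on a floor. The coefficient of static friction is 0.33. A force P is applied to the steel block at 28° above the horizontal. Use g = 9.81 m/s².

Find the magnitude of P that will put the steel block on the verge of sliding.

N = m g − P sin α (the pull lifts the steel block).
At impending slip, P cos α = μ_s N = μ_s (m g − P sin α).
Solving: P (cos α + μ_s sin α) = μ_s m g → P = 0.33×687/(cos 28° + 0.33 sin 28°) = 227/1.038 = 218 N.

P ≈ 218 N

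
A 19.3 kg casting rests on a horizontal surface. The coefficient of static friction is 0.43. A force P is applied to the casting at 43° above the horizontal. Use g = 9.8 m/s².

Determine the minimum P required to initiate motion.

N = m g − P sin α (the pull lifts the casting).
At impending slip, P cos α = μ_s N = μ_s (m g − P sin α).
Solving: P (cos α + μ_s sin α) = μ_s m g → P = 0.43×189/(cos 43° + 0.43 sin 43°) = 81.3/1.025 = 79.4 N.

P ≈ 79.4 N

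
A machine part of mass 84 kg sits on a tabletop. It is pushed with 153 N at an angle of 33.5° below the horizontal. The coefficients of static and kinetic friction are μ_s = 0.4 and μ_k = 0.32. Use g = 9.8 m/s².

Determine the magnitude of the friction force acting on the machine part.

f ≈ 128 N

N = m g + P sin α = 823.2 + 153×sin 33.5° = 907.6 N.
Horizontally, friction must balance P cos α = 127.6 N.
The static-friction limit is μ_s N = 363.1 N.
127.6 ≤ 363.1 N → static; friction equals the required 128 N.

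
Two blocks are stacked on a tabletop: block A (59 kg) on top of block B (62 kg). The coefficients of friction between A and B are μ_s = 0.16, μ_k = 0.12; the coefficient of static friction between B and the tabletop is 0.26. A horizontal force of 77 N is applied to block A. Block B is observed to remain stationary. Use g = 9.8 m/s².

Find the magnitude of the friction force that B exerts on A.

Normal force at the A–B interface: N₁ = m_A g = 578.2 N.
Maximum static friction on A from B: μ_s N₁ = 0.16×578.2 = 92.51 N.
Since P = 77 N ≤ 92.51 N, A does not slip on B; friction on A equals P = 77 N.
By Newton's third law B feels 77 N forward from A. With B stationary, the floor's static friction on B balances it: f₂ = 77 N (well within μ_s(m_A+m_B)g = 308.3 N).

f ≈ 77 N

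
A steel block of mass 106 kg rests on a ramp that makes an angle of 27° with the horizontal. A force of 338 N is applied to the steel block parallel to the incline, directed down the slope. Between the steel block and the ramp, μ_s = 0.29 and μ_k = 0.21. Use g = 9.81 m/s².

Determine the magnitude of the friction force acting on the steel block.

f ≈ 195 N (up the incline)

Normal force: N = m g cos θ = 106 × 9.81 × cos 27° = 926.5 N.
Parallel to the incline, ΣF = 0 gives f = m g sin θ + P = 472.1 + 338 = 810.1 N (up-slope positive).
Static friction can supply at most μ_s N = 268.7 N.
Since |810.1| > 268.7 N, static friction cannot hold it; the steel block slides down the incline and kinetic friction applies: f = μ_k N = 0.21 × 926.5 = 195 N.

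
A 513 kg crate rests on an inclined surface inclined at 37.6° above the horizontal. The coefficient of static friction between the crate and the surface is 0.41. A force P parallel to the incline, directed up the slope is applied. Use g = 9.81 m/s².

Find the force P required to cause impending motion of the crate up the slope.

P ≈ 4710 N

At impending motion up the slope, friction acts down-slope at its limit: f = μ_s N.
P is parallel to the surface, so N = m g cos θ = 3990 N.
Along the incline: P = m g sin θ + μ_s N = 3070 + 0.41×3990 = 4710 N.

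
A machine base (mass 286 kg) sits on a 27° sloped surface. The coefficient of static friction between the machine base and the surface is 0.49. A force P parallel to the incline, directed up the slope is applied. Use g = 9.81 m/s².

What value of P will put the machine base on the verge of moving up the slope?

P ≈ 2500 N

At impending motion up the slope, friction acts down-slope at its limit: f = μ_s N.
P is parallel to the surface, so N = m g cos θ = 2500 N.
Along the incline: P = m g sin θ + μ_s N = 1270 + 0.49×2500 = 2500 N.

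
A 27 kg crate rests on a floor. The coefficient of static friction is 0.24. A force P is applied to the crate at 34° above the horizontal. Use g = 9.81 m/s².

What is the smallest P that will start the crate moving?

P ≈ 66 N

N = m g − P sin α (the pull lifts the crate).
At impending slip, P cos α = μ_s N = μ_s (m g − P sin α).
Solving: P (cos α + μ_s sin α) = μ_s m g → P = 0.24×265/(cos 34° + 0.24 sin 34°) = 63.6/0.9632 = 66 N.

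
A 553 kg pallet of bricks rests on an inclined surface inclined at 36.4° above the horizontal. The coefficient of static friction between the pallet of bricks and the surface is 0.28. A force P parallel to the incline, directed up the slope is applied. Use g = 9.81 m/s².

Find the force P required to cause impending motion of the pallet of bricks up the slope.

At impending motion up the slope, friction acts down-slope at its limit: f = μ_s N.
P is parallel to the surface, so N = m g cos θ = 4370 N.
Along the incline: P = m g sin θ + μ_s N = 3220 + 0.28×4370 = 4440 N.

P ≈ 4440 N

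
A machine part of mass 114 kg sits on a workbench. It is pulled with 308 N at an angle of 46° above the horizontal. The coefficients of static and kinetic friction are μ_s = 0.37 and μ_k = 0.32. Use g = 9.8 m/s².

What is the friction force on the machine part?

f ≈ 214 N

The vertical component of P reduces the normal force: N = m g − P sin α = 1117 − 221.6 = 895.6 N.
The horizontal driving force is P cos α = 214 N, so equilibrium needs friction f = 214 N.
The static-friction limit is μ_s N = 331.4 N.
Since 214 N does not exceed the limit, the machine part stays at rest and f = 214 N.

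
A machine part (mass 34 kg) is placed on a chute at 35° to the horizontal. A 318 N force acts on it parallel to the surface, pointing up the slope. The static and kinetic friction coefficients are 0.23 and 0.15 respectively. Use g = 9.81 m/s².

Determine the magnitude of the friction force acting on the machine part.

f ≈ 41 N (down the incline)

Normal force: N = m g cos θ = 34 × 9.81 × cos 35° = 273.2 N.
The friction needed for equilibrium is m g sin θ − P = 191.3 − 318 = -126.7 N, measured positive up-slope.
The static-friction ceiling is μ_s N = 0.23 × 273.2 = 62.84 N.
Since |-126.7| > 62.84 N, static friction cannot hold it; the machine part slides up the incline and kinetic friction applies: f = μ_k N = 0.15 × 273.2 = 41 N.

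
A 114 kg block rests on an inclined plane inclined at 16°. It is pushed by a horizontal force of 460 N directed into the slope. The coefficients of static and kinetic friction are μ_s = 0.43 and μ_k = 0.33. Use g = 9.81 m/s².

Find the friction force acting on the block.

f ≈ 134 N (down the incline)

The horizontal push has a component P sin θ into the surface, so N = m g cos θ + P sin θ = 1075 + 126.8 = 1202 N.
Along the incline, the net driving force (taking up-slope positive) is P cos θ − m g sin θ = 442.2 − 308.3 = 133.9 N, so equilibrium requires friction f = -133.9 N (down-slope).
Maximum static friction: μ_s N = 0.43 × 1202 = 516.8 N.
|f_req| = 133.9 ≤ 516.8 N → the block is in equilibrium; friction equals the required value.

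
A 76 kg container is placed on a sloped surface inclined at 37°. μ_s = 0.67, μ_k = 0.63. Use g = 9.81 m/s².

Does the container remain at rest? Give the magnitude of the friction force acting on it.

N = m g cos θ = 595 N.
Down-slope weight component: m g sin θ = 449 N.
μ_s N = 399 N.
449 > 399 N, so it slides; kinetic friction f = μ_k N = 0.63×595 = 375 N.

f ≈ 375 N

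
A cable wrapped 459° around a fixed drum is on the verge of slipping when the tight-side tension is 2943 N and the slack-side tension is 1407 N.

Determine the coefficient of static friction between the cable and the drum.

μ ≈ 0.0921

T₂/T₁ = e^{μβ} → μ = ln(T₂/T₁)/β.
β = 459° = 8.011 rad.
μ = ln(2943/1407)/8.011 = ln(2.092)/8.011 = 0.0921.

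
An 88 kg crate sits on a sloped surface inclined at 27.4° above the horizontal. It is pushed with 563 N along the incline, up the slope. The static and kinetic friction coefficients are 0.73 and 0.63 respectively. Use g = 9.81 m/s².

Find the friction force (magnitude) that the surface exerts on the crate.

Perpendicular to the surface, N = m g cos θ = 88·9.81·cos 27.4° = 766.4 N.
The friction needed for equilibrium is m g sin θ − P = 397.3 − 563 = -165.7 N, measured positive up-slope.
Static friction can supply at most μ_s N = 559.5 N.
Since |-165.7| ≤ 559.5 N, the crate remains in static equilibrium and friction takes exactly the required value.

f ≈ 166 N (down the incline)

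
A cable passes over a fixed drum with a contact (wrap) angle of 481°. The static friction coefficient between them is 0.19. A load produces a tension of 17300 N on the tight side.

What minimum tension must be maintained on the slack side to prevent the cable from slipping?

Capstan equation at impending slip: T_tight/T_slack = e^{μβ}.
β = 481° = 8.395 rad; e^{μβ} = e^{0.19×8.395} = 4.929.
T_slack = T_tight / e^{μβ} = 17300 / 4.929 = 3510 N.

T_min ≈ 3510 N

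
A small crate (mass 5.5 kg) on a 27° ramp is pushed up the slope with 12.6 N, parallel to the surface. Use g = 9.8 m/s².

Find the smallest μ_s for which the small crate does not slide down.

N = m g cos θ = 48.03 N.
Friction must make up the shortfall along the incline: f = m g sin θ − P = 24.47 − 12.6 = 11.87 N.
At the threshold f = μ_s N, so μ_s,min = 11.87/48.03 = 0.247.

μ_s,min ≈ 0.247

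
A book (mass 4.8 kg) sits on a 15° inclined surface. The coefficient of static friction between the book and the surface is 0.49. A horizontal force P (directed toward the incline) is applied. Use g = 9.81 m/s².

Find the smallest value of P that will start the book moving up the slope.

At impending motion up the slope, friction acts down-slope at its limit: f = μ_s N.
Perpendicular to the incline: N = m g cos θ + P sin θ.
Along the incline: P cos θ = m g sin θ + μ_s N = m g sin θ + μ_s (m g cos θ + P sin θ).
Solving, P (cos θ − μ_s sin θ) = m g (sin θ + μ_s cos θ), so P = 4.8×9.81×(sin 15° + 0.49 cos 15°)/(cos 15° − 0.49 sin 15°) = 47.1×0.7321/0.8391 = 41.1 N.

P ≈ 41.1 N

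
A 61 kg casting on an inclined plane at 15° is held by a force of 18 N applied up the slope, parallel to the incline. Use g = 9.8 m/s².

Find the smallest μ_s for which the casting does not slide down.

N = m g cos θ = 577.4 N.
Friction must make up the shortfall along the incline: f = m g sin θ − P = 154.7 − 18 = 136.7 N.
At the threshold f = μ_s N, so μ_s,min = 136.7/577.4 = 0.237.

μ_s,min ≈ 0.237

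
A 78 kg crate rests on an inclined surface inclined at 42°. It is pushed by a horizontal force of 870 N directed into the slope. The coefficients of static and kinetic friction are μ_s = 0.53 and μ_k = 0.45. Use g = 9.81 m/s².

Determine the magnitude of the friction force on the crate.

f ≈ 135 N (down the incline)

Normal direction: N = m g cos θ + P sin θ = 1151 N.
Parallel to the incline: P cos θ − m g sin θ = 646.5 − 512 = 134.5 N; the friction needed to balance this is 134.5 N acting down the slope.
The limit of static friction is μ_s N = 609.9 N.
Since 134.5 N is within the 609.9 N limit, the crate stays put and friction is exactly 135 N.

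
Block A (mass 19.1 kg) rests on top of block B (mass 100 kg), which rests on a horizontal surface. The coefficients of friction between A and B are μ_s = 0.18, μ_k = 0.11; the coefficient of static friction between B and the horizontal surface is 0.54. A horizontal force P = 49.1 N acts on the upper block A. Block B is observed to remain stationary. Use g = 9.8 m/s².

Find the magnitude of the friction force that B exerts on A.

f ≈ 20.6 N

Between the blocks, N₁ = m_A g = 187.2 N.
Maximum static friction on A from B: μ_s N₁ = 0.18×187.2 = 33.69 N.
P = 49.1 N exceeds that limit, so A slips over B and the interface friction becomes kinetic: f₁ = μ_k N₁ = 0.11×187.2 = 20.6 N.
B experiences an equal 20.6 N forward from A (third law). B is in equilibrium, so the floor supplies f₂ = 20.6 N of static friction (limit μ_s(m_A+m_B)g = 630.3 N, not exceeded).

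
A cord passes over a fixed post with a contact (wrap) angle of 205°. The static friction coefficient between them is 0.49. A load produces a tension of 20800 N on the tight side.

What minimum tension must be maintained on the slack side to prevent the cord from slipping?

T_min ≈ 3600 N

Capstan equation at impending slip: T_tight/T_slack = e^{μβ}.
β = 205° = 3.578 rad; e^{μβ} = e^{0.49×3.578} = 5.773.
T_slack = T_tight / e^{μβ} = 20800 / 5.773 = 3600 N.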